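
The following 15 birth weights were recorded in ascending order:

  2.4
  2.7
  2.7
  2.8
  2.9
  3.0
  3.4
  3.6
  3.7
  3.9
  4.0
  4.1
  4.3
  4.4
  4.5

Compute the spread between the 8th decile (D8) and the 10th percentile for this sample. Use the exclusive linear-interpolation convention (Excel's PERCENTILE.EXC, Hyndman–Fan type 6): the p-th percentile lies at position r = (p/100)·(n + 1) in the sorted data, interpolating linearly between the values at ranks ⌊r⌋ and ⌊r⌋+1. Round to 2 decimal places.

1.68

n = 15.
P10: r = 1.6; ranks 1–2 are 2.4, 2.7; interpolating gives 2.58.
P80: r = 12.8; ranks 12–13 are 4.1, 4.3; interpolating gives 4.26.
Difference: 4.26 − 2.58 = 1.68.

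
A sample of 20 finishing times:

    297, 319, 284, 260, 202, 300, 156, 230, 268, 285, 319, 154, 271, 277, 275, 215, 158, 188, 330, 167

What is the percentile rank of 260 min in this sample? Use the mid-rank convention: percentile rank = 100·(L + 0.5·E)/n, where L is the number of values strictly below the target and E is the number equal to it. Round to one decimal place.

42.5

Sorted: 154, 156, 158, 167, 188, 202, 215, 230, 260, 268, 271, 275, 277, 284, 285, 297, 300, 319, 319, 330.
Count below 260: L = 8; count equal: E = 1; n = 20.
Percentile rank = 100·(8 + 0.5·1)/20 = 100·8.5/20 = 42.5.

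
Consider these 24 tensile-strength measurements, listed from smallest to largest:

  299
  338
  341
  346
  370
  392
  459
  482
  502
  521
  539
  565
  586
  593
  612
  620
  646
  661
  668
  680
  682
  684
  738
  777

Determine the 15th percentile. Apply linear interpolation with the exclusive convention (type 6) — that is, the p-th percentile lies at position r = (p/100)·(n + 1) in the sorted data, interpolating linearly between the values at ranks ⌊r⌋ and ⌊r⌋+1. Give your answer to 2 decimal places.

344.75

n = 24.
r = (15/100)·(24 + 1) = 3.75.
Rank 3 is 341 and rank 4 is 346.
Interpolate: 341 + 0.75·(346 − 341) = 341 + 0.75·5 = 344.75.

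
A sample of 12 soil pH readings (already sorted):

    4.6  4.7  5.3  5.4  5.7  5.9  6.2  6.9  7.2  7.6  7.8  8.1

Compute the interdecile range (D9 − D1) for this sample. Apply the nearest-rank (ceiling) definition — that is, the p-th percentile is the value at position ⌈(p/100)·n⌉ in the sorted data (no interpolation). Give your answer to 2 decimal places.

n = 12.
P10: rank ⌈10/100·12⌉ = 2 → 4.7.
P90: rank ⌈90/100·12⌉ = 11 → 7.8.
Difference: 7.8 − 4.7 = 3.1.

3.10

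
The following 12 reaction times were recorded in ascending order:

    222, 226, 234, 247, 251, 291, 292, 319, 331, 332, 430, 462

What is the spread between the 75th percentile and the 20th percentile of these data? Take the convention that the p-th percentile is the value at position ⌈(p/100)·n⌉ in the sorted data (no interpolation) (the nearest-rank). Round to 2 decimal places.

97.00

n = 12.
P20: rank ⌈20/100·12⌉ = 3 → 234.
P75: rank ⌈75/100·12⌉ = 9 → 331.
Difference: 331 − 234 = 97.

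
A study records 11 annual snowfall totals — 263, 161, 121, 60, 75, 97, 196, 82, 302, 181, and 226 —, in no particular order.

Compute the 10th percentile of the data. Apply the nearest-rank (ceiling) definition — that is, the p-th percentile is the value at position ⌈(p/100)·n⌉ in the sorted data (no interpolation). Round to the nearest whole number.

75

Sorted: 60, 75, 82, 97, 121, 161, 181, 196, 226, 263, 302.
n = 11.
Position = ⌈10/100 · 11⌉ = ⌈1.1⌉ = 2.
The value at rank 2 is 75.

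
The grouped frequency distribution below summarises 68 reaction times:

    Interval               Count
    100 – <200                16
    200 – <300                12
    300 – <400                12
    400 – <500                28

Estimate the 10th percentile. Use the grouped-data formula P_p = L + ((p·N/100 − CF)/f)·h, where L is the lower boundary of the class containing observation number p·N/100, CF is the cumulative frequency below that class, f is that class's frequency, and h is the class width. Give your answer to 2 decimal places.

N = 68; target position k = 10/100 · 68 = 6.8.
Cumulative frequencies: 16, 28, 40, 68.
Observation 6.8 falls in the class 100 – <200.
L = 100, CF = 0, f = 16, h = 100.
P10 = 100 + ((6.8 − 0)/16)·100 = 100 + 42.5 = 142.5.

142.50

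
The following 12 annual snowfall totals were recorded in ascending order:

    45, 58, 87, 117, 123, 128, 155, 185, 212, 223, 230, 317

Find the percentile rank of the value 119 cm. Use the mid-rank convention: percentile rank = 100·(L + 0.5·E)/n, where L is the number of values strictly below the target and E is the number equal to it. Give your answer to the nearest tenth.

Count below 119: L = 4; count equal: E = 0; n = 12.
Percentile rank = 100·(4 + 0.5·0)/12 = 100·4/12 = 33.33.

33.3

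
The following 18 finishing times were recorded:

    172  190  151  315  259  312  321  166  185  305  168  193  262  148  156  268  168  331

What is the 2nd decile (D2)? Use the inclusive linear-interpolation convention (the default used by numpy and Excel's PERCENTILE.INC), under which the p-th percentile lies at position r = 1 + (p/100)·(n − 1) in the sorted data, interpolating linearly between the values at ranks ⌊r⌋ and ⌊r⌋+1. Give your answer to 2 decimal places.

Sorted: 148, 151, 156, 166, 168, 168, 172, 185, 190, 193, 259, 262, 268, 305, 312, 315, 321, 331.
n = 18.
r = 1 + (20/100)·(18 − 1) = 1 + 3.4 = 4.4.
Rank 4 is 166 and rank 5 is 168.
Interpolate: 166 + 0.4·(168 − 166) = 166 + 0.4·2 = 166.8.

166.80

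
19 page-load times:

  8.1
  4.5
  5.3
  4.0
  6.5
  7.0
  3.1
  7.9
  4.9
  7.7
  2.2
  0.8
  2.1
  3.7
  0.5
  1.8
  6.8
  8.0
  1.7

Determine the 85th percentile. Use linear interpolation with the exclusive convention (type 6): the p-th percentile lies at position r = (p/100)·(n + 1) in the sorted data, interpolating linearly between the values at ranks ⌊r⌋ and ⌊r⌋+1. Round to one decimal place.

Sorted: 0.5, 0.8, 1.7, 1.8, 2.1, 2.2, 3.1, 3.7, 4.0, 4.5, 4.9, 5.3, 6.5, 6.8, 7.0, 7.7, 7.9, 8.0, 8.1.
n = 19.
r = (85/100)·(19 + 1) = 17.
r is an integer, so P85 is the value at rank 17: 7.9.

7.9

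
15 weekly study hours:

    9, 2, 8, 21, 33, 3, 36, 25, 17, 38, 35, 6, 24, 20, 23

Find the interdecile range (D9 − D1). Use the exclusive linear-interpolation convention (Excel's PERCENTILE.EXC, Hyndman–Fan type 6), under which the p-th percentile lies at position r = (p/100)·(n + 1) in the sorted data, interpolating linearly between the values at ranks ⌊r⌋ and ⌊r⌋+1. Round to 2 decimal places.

Sorted: 2, 3, 6, 8, 9, 17, 20, 21, 23, 24, 25, 33, 35, 36, 38.
n = 15.
P10: r = 1.6; ranks 1–2 are 2, 3; interpolating gives 2.6.
P90: r = 14.4; ranks 14–15 are 36, 38; interpolating gives 36.8.
Difference: 36.8 − 2.6 = 34.2.

34.20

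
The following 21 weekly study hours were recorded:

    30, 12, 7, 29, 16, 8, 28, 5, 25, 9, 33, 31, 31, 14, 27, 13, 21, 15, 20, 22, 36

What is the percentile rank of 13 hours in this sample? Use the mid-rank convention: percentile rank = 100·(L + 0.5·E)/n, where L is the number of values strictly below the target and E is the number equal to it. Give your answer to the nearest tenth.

26.2

Sorted: 5, 7, 8, 9, 12, 13, 14, 15, 16, 20, 21, 22, 25, 27, 28, 29, 30, 31, 31, 33, 36.
Count below 13: L = 5; count equal: E = 1; n = 21.
Percentile rank = 100·(5 + 0.5·1)/21 = 100·5.5/21 = 26.19.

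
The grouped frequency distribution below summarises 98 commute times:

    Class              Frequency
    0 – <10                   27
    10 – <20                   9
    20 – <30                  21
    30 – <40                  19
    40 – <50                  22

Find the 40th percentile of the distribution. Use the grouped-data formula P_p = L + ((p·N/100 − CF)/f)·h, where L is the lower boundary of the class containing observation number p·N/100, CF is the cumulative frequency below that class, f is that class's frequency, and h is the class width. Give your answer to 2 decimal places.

21.52

N = 98; target position k = 40/100 · 98 = 39.2.
Cumulative frequencies: 27, 36, 57, 76, 98.
Observation 39.2 falls in the class 20 – <30.
L = 20, CF = 36, f = 21, h = 10.
P40 = 20 + ((39.2 − 36)/21)·10 = 20 + 1.52381 = 21.5238.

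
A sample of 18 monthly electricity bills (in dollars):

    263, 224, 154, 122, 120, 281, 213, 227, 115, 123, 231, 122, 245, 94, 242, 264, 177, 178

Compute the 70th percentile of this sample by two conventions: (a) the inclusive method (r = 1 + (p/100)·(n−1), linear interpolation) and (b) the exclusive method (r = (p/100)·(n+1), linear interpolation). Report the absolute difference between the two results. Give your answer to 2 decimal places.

Sorted: 94, 115, 120, 122, 122, 123, 154, 177, 178, 213, 224, 227, 231, 242, 245, 263, 264, 281.
n = 18.
(a) r = 12.9; between ranks 12 (227) and 13 (231): 230.6.
(b) r = 13.3; between ranks 13 (231) and 14 (242): 234.3.
|230.6 − 234.3| = 3.7.

3.70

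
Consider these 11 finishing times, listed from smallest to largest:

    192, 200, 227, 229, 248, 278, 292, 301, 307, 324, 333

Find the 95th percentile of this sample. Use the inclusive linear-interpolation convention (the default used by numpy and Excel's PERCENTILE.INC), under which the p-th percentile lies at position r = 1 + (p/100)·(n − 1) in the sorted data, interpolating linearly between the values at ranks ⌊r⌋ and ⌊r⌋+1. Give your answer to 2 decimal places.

n = 11.
r = 1 + (95/100)·(11 − 1) = 1 + 9.5 = 10.5.
Rank 10 is 324 and rank 11 is 333.
Interpolate: 324 + 0.5·(333 − 324) = 324 + 0.5·9 = 328.5.

328.50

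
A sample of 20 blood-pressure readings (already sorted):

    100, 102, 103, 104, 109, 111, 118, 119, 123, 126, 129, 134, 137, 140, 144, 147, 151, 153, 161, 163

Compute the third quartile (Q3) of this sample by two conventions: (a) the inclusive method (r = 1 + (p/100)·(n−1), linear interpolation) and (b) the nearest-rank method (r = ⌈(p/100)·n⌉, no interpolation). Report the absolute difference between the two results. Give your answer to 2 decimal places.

n = 20.
(a) r = 15.25; between ranks 15 (144) and 16 (147): 144.75.
(b) the nearest-rank method: rank 15 → 144.
|144.75 − 144| = 0.75.

0.75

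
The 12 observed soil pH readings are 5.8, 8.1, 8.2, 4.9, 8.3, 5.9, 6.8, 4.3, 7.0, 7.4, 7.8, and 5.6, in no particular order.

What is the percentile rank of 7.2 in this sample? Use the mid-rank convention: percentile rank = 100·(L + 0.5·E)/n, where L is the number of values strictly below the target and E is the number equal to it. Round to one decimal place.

58.3

Sorted: 4.3, 4.9, 5.6, 5.8, 5.9, 6.8, 7.0, 7.4, 7.8, 8.1, 8.2, 8.3.
Count below 7.2: L = 7; count equal: E = 0; n = 12.
Percentile rank = 100·(7 + 0.5·0)/12 = 100·7/12 = 58.33.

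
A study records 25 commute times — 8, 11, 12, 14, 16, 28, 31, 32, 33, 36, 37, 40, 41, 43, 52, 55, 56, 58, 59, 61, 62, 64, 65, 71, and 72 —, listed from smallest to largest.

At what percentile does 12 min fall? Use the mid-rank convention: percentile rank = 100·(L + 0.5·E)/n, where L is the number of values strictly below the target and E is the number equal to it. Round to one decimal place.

10.0

Count below 12: L = 2; count equal: E = 1; n = 25.
Percentile rank = 100·(2 + 0.5·1)/25 = 100·2.5/25 = 10.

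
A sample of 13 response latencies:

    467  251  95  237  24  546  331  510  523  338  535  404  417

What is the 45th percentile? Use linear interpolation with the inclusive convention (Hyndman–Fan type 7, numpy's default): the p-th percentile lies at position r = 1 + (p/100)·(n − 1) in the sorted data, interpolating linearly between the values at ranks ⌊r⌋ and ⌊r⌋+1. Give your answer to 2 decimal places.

364.40

Sorted: 24, 95, 237, 251, 331, 338, 404, 417, 467, 510, 523, 535, 546.
n = 13.
r = 1 + (45/100)·(13 − 1) = 1 + 5.4 = 6.4.
Rank 6 is 338 and rank 7 is 404.
Interpolate: 338 + 0.4·(404 − 338) = 338 + 0.4·66 = 364.4.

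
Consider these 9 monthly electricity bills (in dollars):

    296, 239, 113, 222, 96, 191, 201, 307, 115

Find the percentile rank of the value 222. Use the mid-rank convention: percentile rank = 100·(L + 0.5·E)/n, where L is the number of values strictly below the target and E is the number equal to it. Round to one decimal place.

61.1

Sorted: 96, 113, 115, 191, 201, 222, 239, 296, 307.
Count below 222: L = 5; count equal: E = 1; n = 9.
Percentile rank = 100·(5 + 0.5·1)/9 = 100·5.5/9 = 61.11.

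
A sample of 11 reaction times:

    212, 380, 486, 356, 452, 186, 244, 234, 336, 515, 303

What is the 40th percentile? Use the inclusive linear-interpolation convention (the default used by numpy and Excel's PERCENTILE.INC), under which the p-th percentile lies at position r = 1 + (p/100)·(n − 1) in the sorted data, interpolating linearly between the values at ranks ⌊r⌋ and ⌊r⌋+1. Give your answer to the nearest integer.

Sorted: 186, 212, 234, 244, 303, 336, 356, 380, 452, 486, 515.
n = 11.
r = 1 + (40/100)·(11 − 1) = 1 + 4 = 5.
r is an integer, so P40 is the value at rank 5: 303.

303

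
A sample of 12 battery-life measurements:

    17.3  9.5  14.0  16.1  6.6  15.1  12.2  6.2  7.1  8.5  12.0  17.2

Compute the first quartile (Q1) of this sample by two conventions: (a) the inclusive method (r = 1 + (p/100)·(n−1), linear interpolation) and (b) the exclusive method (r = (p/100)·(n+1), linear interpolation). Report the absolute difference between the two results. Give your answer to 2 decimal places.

0.70

Sorted: 6.2, 6.6, 7.1, 8.5, 9.5, 12.0, 12.2, 14.0, 15.1, 16.1, 17.2, 17.3.
n = 12.
(a) r = 3.75; between ranks 3 (7.1) and 4 (8.5): 8.15.
(b) r = 3.25; between ranks 3 (7.1) and 4 (8.5): 7.45.
|8.15 − 7.45| = 0.7.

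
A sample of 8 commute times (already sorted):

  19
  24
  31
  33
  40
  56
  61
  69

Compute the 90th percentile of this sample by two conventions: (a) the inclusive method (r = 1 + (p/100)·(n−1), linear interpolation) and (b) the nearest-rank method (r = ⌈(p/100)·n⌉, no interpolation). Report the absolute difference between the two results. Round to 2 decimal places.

5.60

n = 8.
(a) r = 7.3; between ranks 7 (61) and 8 (69): 63.4.
(b) the nearest-rank method: rank 8 → 69.
|63.4 − 69| = 5.6.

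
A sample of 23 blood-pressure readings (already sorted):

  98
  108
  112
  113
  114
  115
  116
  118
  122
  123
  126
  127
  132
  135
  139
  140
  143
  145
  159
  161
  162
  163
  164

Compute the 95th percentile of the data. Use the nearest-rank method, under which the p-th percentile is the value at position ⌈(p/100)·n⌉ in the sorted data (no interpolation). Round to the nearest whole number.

163

n = 23.
Position = ⌈95/100 · 23⌉ = ⌈21.85⌉ = 22.
The value at rank 22 is 163.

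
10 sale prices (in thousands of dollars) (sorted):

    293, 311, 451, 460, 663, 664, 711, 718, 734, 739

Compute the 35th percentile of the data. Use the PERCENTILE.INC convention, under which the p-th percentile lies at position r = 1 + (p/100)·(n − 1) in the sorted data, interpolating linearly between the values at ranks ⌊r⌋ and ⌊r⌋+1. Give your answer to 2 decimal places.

n = 10.
r = 1 + (35/100)·(10 − 1) = 1 + 3.15 = 4.15.
Rank 4 is 460 and rank 5 is 663.
Interpolate: 460 + 0.15·(663 − 460) = 460 + 0.15·203 = 490.45.

490.45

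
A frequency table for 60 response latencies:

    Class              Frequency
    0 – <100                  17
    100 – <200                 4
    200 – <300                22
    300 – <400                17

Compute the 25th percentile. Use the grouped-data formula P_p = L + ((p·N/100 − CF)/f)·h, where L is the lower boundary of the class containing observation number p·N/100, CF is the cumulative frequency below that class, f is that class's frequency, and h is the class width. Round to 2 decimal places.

N = 60; target position k = 25/100 · 60 = 15.
Cumulative frequencies: 17, 21, 43, 60.
Observation 15 falls in the class 0 – <100.
L = 0, CF = 0, f = 17, h = 100.
P25 = 0 + ((15 − 0)/17)·100 = 0 + 88.2353 = 88.2353.

88.24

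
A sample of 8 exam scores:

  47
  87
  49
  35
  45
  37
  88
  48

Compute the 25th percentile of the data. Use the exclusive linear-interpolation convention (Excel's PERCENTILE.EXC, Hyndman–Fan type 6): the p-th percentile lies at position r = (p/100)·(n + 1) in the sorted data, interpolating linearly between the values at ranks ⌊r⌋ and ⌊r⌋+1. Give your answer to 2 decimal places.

39.00

Sorted: 35, 37, 45, 47, 48, 49, 87, 88.
n = 8.
r = (25/100)·(8 + 1) = 2.25.
Rank 2 is 37 and rank 3 is 45.
Interpolate: 37 + 0.25·(45 − 37) = 37 + 0.25·8 = 39.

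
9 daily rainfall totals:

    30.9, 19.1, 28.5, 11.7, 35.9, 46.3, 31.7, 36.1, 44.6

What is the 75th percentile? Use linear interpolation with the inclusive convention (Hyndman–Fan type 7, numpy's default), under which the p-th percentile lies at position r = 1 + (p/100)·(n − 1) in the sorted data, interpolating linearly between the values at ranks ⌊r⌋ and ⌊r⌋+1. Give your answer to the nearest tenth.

Sorted: 11.7, 19.1, 28.5, 30.9, 31.7, 35.9, 36.1, 44.6, 46.3.
n = 9.
r = 1 + (75/100)·(9 − 1) = 1 + 6 = 7.
r is an integer, so P75 is the value at rank 7: 36.1.

36.1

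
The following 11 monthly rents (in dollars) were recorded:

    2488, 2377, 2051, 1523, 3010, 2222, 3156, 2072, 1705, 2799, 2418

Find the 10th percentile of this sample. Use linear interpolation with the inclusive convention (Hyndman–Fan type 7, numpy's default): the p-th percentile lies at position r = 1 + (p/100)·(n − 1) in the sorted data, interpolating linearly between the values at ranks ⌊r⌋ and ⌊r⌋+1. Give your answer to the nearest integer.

Sorted: 1523, 1705, 2051, 2072, 2222, 2377, 2418, 2488, 2799, 3010, 3156.
n = 11.
r = 1 + (10/100)·(11 − 1) = 1 + 1 = 2.
r is an integer, so P10 is the value at rank 2: 1705.

1705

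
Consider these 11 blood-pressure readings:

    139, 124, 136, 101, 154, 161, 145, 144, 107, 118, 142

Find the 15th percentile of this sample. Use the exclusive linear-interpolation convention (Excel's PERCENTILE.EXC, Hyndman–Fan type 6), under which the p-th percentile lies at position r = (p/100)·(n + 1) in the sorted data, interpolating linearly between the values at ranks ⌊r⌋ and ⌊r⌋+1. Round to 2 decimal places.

105.80

Sorted: 101, 107, 118, 124, 136, 139, 142, 144, 145, 154, 161.
n = 11.
r = (15/100)·(11 + 1) = 1.8.
Rank 1 is 101 and rank 2 is 107.
Interpolate: 101 + 0.8·(107 − 101) = 101 + 0.8·6 = 105.8.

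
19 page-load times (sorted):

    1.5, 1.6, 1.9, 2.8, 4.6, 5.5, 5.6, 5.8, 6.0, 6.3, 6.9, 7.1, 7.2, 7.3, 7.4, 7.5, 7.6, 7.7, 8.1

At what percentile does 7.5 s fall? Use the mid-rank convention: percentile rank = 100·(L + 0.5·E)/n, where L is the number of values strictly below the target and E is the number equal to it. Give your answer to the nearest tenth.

81.6

Count below 7.5: L = 15; count equal: E = 1; n = 19.
Percentile rank = 100·(15 + 0.5·1)/19 = 100·15.5/19 = 81.58.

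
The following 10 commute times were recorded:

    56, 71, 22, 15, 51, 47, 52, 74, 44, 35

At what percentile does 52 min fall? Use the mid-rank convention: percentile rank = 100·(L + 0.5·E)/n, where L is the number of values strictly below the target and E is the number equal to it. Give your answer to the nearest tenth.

Sorted: 15, 22, 35, 44, 47, 51, 52, 56, 71, 74.
Count below 52: L = 6; count equal: E = 1; n = 10.
Percentile rank = 100·(6 + 0.5·1)/10 = 100·6.5/10 = 65.

65.0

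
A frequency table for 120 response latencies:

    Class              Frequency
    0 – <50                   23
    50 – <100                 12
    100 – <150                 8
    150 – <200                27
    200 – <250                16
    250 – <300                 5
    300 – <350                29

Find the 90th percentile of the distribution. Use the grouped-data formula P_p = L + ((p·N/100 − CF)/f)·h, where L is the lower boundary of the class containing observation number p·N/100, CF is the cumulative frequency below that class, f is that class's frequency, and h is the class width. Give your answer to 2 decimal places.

N = 120; target position k = 90/100 · 120 = 108.
Cumulative frequencies: 23, 35, 43, 70, 86, 91, 120.
Observation 108 falls in the class 300 – <350.
L = 300, CF = 91, f = 29, h = 50.
P90 = 300 + ((108 − 91)/29)·50 = 300 + 29.3103 = 329.31.

329.31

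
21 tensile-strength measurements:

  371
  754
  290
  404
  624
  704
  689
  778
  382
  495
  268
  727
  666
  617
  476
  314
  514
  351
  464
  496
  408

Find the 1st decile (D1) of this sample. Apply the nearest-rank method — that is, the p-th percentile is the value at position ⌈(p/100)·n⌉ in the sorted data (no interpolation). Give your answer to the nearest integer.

314

Sorted: 268, 290, 314, 351, 371, 382, 404, 408, 464, 476, 495, 496, 514, 617, 624, 666, 689, 704, 727, 754, 778.
n = 21.
Position = ⌈10/100 · 21⌉ = ⌈2.1⌉ = 3.
The value at rank 3 is 314.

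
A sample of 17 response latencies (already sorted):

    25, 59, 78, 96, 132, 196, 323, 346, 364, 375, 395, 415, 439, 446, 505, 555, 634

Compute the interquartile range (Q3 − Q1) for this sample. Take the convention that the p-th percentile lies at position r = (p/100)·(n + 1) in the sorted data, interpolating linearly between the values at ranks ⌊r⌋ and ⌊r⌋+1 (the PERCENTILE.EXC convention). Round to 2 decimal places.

328.50

n = 17.
P25: r = 4.5; ranks 4–5 are 96, 132; interpolating gives 114.
P75: r = 13.5; ranks 13–14 are 439, 446; interpolating gives 442.5.
Difference: 442.5 − 114 = 328.5.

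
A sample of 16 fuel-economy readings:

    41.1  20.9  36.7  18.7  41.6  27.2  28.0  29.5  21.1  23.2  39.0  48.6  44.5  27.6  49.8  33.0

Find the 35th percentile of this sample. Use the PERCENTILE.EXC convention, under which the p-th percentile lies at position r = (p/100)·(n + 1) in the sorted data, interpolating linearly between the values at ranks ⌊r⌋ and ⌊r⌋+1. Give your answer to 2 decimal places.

Sorted: 18.7, 20.9, 21.1, 23.2, 27.2, 27.6, 28.0, 29.5, 33.0, 36.7, 39.0, 41.1, 41.6, 44.5, 48.6, 49.8.
n = 16.
r = (35/100)·(16 + 1) = 5.95.
Rank 5 is 27.2 and rank 6 is 27.6.
Interpolate: 27.2 + 0.95·(27.6 − 27.2) = 27.2 + 0.95·0.4 = 27.58.

27.58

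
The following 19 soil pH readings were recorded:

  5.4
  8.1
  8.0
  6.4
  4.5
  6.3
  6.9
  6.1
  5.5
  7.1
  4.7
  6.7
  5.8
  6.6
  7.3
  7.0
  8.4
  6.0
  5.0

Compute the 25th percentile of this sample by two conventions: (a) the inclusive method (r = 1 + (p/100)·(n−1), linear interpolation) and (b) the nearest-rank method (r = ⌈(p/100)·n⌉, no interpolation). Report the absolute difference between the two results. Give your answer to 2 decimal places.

Sorted: 4.5, 4.7, 5.0, 5.4, 5.5, 5.8, 6.0, 6.1, 6.3, 6.4, 6.6, 6.7, 6.9, 7.0, 7.1, 7.3, 8.0, 8.1, 8.4.
n = 19.
(a) r = 5.5; between ranks 5 (5.5) and 6 (5.8): 5.65.
(b) the nearest-rank method: rank 5 → 5.5.
|5.65 − 5.5| = 0.15.

0.15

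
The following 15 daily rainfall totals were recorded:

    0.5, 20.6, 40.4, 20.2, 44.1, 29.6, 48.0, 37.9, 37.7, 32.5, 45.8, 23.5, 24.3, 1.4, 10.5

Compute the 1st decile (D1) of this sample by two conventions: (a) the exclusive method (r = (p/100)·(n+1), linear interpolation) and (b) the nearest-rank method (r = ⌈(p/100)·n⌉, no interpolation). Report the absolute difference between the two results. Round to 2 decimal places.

0.36

Sorted: 0.5, 1.4, 10.5, 20.2, 20.6, 23.5, 24.3, 29.6, 32.5, 37.7, 37.9, 40.4, 44.1, 45.8, 48.0.
n = 15.
(a) r = 1.6; between ranks 1 (0.5) and 2 (1.4): 1.04.
(b) the nearest-rank method: rank 2 → 1.4.
|1.04 − 1.4| = 0.36.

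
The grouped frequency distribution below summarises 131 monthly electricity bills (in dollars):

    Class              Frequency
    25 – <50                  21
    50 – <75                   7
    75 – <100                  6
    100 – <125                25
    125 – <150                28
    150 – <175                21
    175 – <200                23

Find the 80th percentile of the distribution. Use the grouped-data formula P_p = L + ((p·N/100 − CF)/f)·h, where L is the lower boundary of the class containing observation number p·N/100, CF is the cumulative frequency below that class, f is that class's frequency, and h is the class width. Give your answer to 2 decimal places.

N = 131; target position k = 80/100 · 131 = 104.8.
Cumulative frequencies: 21, 28, 34, 59, 87, 108, 131.
Observation 104.8 falls in the class 150 – <175.
L = 150, CF = 87, f = 21, h = 25.
P80 = 150 + ((104.8 − 87)/21)·25 = 150 + 21.1905 = 171.19.

171.19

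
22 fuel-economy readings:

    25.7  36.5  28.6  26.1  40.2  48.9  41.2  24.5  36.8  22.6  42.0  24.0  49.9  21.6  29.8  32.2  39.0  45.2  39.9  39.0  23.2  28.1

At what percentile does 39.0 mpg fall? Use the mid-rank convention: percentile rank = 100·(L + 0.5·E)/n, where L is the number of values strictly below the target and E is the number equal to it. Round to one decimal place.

Sorted: 21.6, 22.6, 23.2, 24.0, 24.5, 25.7, 26.1, 28.1, 28.6, 29.8, 32.2, 36.5, 36.8, 39.0, 39.0, 39.9, 40.2, 41.2, 42.0, 45.2, 48.9, 49.9.
Count below 39.0: L = 13; count equal: E = 2; n = 22.
Percentile rank = 100·(13 + 0.5·2)/22 = 100·14/22 = 63.64.

63.6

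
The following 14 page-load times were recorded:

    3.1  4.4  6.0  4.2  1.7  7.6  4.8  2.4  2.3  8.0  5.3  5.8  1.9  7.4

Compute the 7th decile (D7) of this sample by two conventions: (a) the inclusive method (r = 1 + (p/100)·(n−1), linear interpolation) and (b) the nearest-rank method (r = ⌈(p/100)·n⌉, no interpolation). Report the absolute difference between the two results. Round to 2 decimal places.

0.02

Sorted: 1.7, 1.9, 2.3, 2.4, 3.1, 4.2, 4.4, 4.8, 5.3, 5.8, 6.0, 7.4, 7.6, 8.0.
n = 14.
(a) r = 10.1; between ranks 10 (5.8) and 11 (6.0): 5.82.
(b) the nearest-rank method: rank 10 → 5.8.
|5.82 − 5.8| = 0.02.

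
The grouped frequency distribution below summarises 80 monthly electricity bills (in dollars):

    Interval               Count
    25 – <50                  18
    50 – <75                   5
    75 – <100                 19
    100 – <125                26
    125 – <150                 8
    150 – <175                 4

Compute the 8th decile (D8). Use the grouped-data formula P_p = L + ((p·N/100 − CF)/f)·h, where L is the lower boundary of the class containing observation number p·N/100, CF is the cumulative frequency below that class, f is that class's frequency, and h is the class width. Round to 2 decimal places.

121.15

N = 80; target position k = 80/100 · 80 = 64.
Cumulative frequencies: 18, 23, 42, 68, 76, 80.
Observation 64 falls in the class 100 – <125.
L = 100, CF = 42, f = 26, h = 25.
P80 = 100 + ((64 − 42)/26)·25 = 100 + 21.1538 = 121.154.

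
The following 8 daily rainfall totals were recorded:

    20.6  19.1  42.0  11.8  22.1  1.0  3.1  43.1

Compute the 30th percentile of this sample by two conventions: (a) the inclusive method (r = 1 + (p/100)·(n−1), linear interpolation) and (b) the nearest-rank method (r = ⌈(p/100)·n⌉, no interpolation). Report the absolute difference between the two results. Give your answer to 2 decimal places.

Sorted: 1.0, 3.1, 11.8, 19.1, 20.6, 22.1, 42.0, 43.1.
n = 8.
(a) r = 3.1; between ranks 3 (11.8) and 4 (19.1): 12.53.
(b) the nearest-rank method: rank 3 → 11.8.
|12.53 − 11.8| = 0.73.

0.73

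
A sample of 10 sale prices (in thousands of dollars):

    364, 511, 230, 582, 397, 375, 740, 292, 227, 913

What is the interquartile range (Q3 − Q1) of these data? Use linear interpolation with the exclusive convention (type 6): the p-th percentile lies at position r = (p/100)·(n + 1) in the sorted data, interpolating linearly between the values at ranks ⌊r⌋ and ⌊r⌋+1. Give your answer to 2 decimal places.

345.00

Sorted: 227, 230, 292, 364, 375, 397, 511, 582, 740, 913.
n = 10.
P25: r = 2.75; ranks 2–3 are 230, 292; interpolating gives 276.5.
P75: r = 8.25; ranks 8–9 are 582, 740; interpolating gives 621.5.
Difference: 621.5 − 276.5 = 345.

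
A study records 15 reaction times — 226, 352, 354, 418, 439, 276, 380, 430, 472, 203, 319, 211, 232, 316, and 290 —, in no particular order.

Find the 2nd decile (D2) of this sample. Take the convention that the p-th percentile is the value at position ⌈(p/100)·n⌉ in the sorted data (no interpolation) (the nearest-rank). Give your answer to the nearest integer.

226

Sorted: 203, 211, 226, 232, 276, 290, 316, 319, 352, 354, 380, 418, 430, 439, 472.
n = 15.
Position = ⌈20/100 · 15⌉ = ⌈3⌉ = 3.
The value at rank 3 is 226.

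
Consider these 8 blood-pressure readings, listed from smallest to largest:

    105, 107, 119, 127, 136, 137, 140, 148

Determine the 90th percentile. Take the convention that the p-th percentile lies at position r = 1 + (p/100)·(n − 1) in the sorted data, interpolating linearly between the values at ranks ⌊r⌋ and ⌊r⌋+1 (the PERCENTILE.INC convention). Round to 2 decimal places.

142.40

n = 8.
r = 1 + (90/100)·(8 − 1) = 1 + 6.3 = 7.3.
Rank 7 is 140 and rank 8 is 148.
Interpolate: 140 + 0.3·(148 − 140) = 140 + 0.3·8 = 142.4.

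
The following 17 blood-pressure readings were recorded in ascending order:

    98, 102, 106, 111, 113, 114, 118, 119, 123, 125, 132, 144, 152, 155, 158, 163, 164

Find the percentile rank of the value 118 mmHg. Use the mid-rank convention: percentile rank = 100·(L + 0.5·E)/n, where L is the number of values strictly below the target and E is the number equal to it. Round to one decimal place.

Count below 118: L = 6; count equal: E = 1; n = 17.
Percentile rank = 100·(6 + 0.5·1)/17 = 100·6.5/17 = 38.24.

38.2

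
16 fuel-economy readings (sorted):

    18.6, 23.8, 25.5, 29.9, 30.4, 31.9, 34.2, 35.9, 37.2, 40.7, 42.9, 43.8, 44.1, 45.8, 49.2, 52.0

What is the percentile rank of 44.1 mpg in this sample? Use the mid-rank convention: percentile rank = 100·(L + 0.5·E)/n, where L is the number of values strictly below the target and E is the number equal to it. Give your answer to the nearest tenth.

78.1

Count below 44.1: L = 12; count equal: E = 1; n = 16.
Percentile rank = 100·(12 + 0.5·1)/16 = 100·12.5/16 = 78.12.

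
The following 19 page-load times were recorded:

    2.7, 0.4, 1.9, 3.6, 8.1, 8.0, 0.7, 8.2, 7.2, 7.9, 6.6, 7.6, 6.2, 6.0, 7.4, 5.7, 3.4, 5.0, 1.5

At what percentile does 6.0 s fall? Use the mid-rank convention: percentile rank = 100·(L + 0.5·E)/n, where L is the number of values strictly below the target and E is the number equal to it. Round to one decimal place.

Sorted: 0.4, 0.7, 1.5, 1.9, 2.7, 3.4, 3.6, 5.0, 5.7, 6.0, 6.2, 6.6, 7.2, 7.4, 7.6, 7.9, 8.0, 8.1, 8.2.
Count below 6.0: L = 9; count equal: E = 1; n = 19.
Percentile rank = 100·(9 + 0.5·1)/19 = 100·9.5/19 = 50.

50.0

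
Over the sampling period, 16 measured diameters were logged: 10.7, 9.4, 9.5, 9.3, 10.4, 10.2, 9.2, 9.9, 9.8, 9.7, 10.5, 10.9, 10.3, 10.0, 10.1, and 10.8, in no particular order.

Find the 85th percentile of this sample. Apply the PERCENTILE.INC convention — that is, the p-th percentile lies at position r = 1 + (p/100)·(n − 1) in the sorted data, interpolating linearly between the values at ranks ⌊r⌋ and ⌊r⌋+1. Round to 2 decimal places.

10.65

Sorted: 9.2, 9.3, 9.4, 9.5, 9.7, 9.8, 9.9, 10.0, 10.1, 10.2, 10.3, 10.4, 10.5, 10.7, 10.8, 10.9.
n = 16.
r = 1 + (85/100)·(16 − 1) = 1 + 12.75 = 13.75.
Rank 13 is 10.5 and rank 14 is 10.7.
Interpolate: 10.5 + 0.75·(10.7 − 10.5) = 10.5 + 0.75·0.2 = 10.65.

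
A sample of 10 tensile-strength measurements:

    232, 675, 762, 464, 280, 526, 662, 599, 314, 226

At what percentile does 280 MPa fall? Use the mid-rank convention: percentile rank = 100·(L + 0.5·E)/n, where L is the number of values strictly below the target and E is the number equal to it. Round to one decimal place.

Sorted: 226, 232, 280, 314, 464, 526, 599, 662, 675, 762.
Count below 280: L = 2; count equal: E = 1; n = 10.
Percentile rank = 100·(2 + 0.5·1)/10 = 100·2.5/10 = 25.

25.0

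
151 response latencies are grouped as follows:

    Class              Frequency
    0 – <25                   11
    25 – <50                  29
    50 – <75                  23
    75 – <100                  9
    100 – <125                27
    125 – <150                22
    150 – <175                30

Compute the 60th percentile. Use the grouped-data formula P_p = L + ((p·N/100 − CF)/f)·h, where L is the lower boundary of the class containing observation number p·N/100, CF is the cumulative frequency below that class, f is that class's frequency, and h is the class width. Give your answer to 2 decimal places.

117.22

N = 151; target position k = 60/100 · 151 = 90.6.
Cumulative frequencies: 11, 40, 63, 72, 99, 121, 151.
Observation 90.6 falls in the class 100 – <125.
L = 100, CF = 72, f = 27, h = 25.
P60 = 100 + ((90.6 − 72)/27)·25 = 100 + 17.2222 = 117.222.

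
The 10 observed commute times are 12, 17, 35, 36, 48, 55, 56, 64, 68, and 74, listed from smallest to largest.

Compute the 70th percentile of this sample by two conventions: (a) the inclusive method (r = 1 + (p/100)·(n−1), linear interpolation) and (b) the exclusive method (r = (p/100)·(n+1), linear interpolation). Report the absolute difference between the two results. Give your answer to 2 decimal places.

3.20

n = 10.
(a) r = 7.3; between ranks 7 (56) and 8 (64): 58.4.
(b) r = 7.7; between ranks 7 (56) and 8 (64): 61.6.
|58.4 − 61.6| = 3.2.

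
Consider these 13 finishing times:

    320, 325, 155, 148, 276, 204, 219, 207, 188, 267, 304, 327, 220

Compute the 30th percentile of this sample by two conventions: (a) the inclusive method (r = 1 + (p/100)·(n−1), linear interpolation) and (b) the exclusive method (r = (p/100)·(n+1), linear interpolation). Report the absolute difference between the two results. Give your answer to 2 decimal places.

1.20

Sorted: 148, 155, 188, 204, 207, 219, 220, 267, 276, 304, 320, 325, 327.
n = 13.
(a) r = 4.6; between ranks 4 (204) and 5 (207): 205.8.
(b) r = 4.2; between ranks 4 (204) and 5 (207): 204.6.
|205.8 − 204.6| = 1.2.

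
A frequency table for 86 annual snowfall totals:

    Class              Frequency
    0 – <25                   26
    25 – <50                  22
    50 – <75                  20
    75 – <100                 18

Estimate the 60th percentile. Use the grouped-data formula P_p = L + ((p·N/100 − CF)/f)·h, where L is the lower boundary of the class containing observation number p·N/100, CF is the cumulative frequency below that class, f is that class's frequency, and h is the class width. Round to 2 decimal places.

N = 86; target position k = 60/100 · 86 = 51.6.
Cumulative frequencies: 26, 48, 68, 86.
Observation 51.6 falls in the class 50 – <75.
L = 50, CF = 48, f = 20, h = 25.
P60 = 50 + ((51.6 − 48)/20)·25 = 50 + 4.5 = 54.5.

54.50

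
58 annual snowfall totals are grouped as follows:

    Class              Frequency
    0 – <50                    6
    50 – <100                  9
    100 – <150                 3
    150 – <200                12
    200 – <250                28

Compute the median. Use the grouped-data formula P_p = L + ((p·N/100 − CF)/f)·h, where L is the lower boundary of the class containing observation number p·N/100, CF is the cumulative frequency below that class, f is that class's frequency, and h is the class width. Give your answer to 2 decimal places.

N = 58; target position k = 50/100 · 58 = 29.
Cumulative frequencies: 6, 15, 18, 30, 58.
Observation 29 falls in the class 150 – <200.
L = 150, CF = 18, f = 12, h = 50.
P50 = 150 + ((29 − 18)/12)·50 = 150 + 45.8333 = 195.833.

195.83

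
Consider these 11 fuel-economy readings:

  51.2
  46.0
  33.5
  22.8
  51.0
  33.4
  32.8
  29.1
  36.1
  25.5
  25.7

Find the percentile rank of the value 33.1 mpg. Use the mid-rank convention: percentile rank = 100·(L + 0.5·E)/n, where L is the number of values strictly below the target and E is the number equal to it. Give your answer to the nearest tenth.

45.5

Sorted: 22.8, 25.5, 25.7, 29.1, 32.8, 33.4, 33.5, 36.1, 46.0, 51.0, 51.2.
Count below 33.1: L = 5; count equal: E = 0; n = 11.
Percentile rank = 100·(5 + 0.5·0)/11 = 100·5/11 = 45.45.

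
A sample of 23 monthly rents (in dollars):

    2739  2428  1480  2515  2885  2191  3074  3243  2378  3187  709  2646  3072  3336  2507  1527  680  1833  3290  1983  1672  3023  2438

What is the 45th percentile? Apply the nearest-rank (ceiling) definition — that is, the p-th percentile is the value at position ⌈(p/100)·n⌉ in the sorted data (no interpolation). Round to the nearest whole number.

2438

Sorted: 680, 709, 1480, 1527, 1672, 1833, 1983, 2191, 2378, 2428, 2438, 2507, 2515, 2646, 2739, 2885, 3023, 3072, 3074, 3187, 3243, 3290, 3336.
n = 23.
Position = ⌈45/100 · 23⌉ = ⌈10.35⌉ = 11.
The value at rank 11 is 2438.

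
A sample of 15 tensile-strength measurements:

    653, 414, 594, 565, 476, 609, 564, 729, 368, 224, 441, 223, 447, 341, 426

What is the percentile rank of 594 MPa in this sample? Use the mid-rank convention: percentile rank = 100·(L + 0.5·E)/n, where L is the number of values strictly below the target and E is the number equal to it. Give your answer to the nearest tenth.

Sorted: 223, 224, 341, 368, 414, 426, 441, 447, 476, 564, 565, 594, 609, 653, 729.
Count below 594: L = 11; count equal: E = 1; n = 15.
Percentile rank = 100·(11 + 0.5·1)/15 = 100·11.5/15 = 76.67.

76.7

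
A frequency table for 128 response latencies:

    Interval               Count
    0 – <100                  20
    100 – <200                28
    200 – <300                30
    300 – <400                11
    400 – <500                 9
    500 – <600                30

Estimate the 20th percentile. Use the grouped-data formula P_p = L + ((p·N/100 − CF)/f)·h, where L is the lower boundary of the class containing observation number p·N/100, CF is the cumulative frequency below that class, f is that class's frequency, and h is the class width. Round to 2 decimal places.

N = 128; target position k = 20/100 · 128 = 25.6.
Cumulative frequencies: 20, 48, 78, 89, 98, 128.
Observation 25.6 falls in the class 100 – <200.
L = 100, CF = 20, f = 28, h = 100.
P20 = 100 + ((25.6 − 20)/28)·100 = 100 + 20 = 120.

120.00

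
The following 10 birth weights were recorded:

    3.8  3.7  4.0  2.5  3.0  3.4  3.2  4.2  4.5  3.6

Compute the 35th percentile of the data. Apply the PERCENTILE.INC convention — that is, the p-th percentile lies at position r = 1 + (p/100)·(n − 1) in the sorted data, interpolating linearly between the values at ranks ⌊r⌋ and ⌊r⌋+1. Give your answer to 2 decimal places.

Sorted: 2.5, 3.0, 3.2, 3.4, 3.6, 3.7, 3.8, 4.0, 4.2, 4.5.
n = 10.
r = 1 + (35/100)·(10 − 1) = 1 + 3.15 = 4.15.
Rank 4 is 3.4 and rank 5 is 3.6.
Interpolate: 3.4 + 0.15·(3.6 − 3.4) = 3.4 + 0.15·0.2 = 3.43.

3.43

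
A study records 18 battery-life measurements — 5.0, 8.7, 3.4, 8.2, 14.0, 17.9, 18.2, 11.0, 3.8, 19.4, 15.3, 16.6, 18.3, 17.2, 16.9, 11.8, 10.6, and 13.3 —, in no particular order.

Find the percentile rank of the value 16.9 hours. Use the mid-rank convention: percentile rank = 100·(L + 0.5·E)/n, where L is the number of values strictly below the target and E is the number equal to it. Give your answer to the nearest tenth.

69.4

Sorted: 3.4, 3.8, 5.0, 8.2, 8.7, 10.6, 11.0, 11.8, 13.3, 14.0, 15.3, 16.6, 16.9, 17.2, 17.9, 18.2, 18.3, 19.4.
Count below 16.9: L = 12; count equal: E = 1; n = 18.
Percentile rank = 100·(12 + 0.5·1)/18 = 100·12.5/18 = 69.44.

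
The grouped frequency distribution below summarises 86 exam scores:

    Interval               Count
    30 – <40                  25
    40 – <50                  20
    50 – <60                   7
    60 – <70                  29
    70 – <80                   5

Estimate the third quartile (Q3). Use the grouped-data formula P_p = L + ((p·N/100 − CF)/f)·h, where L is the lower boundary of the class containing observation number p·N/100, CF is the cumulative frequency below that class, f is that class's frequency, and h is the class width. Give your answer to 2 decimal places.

N = 86; target position k = 75/100 · 86 = 64.5.
Cumulative frequencies: 25, 45, 52, 81, 86.
Observation 64.5 falls in the class 60 – <70.
L = 60, CF = 52, f = 29, h = 10.
P75 = 60 + ((64.5 − 52)/29)·10 = 60 + 4.31034 = 64.3103.

64.31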